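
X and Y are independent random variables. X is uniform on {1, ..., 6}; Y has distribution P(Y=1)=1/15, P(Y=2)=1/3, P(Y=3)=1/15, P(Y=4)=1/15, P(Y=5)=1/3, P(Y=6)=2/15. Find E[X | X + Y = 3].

7/6

P(X + Y = 3) = 1/15.
Summing X·P(x,y) over outcomes with X + Y = 3 gives 7/90.
E[X | X + Y = 3] = (7/90) / (1/15) = 7/6.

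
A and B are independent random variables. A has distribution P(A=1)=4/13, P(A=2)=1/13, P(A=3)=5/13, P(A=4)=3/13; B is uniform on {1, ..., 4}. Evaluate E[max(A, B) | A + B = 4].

29/10

P(A + B = 4) = 5/26.
Summing max(A,B)·P(x,y) over outcomes with A + B = 4 gives 29/52.
E[max(A, B) | A + B = 4] = (29/52) / (5/26) = 29/10.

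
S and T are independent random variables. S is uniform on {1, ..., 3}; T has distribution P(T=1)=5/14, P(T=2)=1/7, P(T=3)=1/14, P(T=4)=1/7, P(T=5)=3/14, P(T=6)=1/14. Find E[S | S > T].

31/12

P(S > T) = 2/7.
Summing S·P(x,y) over outcomes with S > T gives 31/42.
E[S | S > T] = (31/42) / (2/7) = 31/12.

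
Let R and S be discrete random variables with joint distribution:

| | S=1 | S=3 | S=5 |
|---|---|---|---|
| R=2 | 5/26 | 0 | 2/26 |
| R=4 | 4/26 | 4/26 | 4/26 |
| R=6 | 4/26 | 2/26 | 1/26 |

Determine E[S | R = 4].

3

P(R = 4) = 6/13.
Σ S·P over the event = 1·(4/26) + 3·(4/26) + 5·(4/26) = 18/13.
E[S | R = 4] = (18/13) / (6/13) = 3.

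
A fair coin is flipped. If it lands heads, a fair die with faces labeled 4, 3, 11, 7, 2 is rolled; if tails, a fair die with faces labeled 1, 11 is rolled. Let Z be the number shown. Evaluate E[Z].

57/10

E[Z | heads] = (4+3+11+7+2)/5 = 27/5.
E[Z | tails] = (1+11)/2 = 6.
By the law of total expectation,
E[Z] = (1/2)·(27/5) + (1/2)·(6) = 57/10.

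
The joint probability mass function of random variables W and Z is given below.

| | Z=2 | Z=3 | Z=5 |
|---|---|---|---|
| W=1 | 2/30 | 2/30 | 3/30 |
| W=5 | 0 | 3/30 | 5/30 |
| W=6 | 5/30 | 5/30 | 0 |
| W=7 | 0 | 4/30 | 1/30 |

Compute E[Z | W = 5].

P(W = 5) = 4/15.
Σ Z·P over the event = 3·(3/30) + 5·(5/30) = 17/15.
E[Z | W = 5] = (17/15) / (4/15) = 17/4.

17/4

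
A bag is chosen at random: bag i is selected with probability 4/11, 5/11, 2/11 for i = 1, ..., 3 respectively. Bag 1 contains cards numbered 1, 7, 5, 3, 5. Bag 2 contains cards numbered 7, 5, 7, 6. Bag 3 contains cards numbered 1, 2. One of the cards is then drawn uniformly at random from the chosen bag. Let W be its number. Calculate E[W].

E[W | bag 1] = (1+7+5+3+5)/5 = 21/5.
E[W | bag 2] = (7+5+7+6)/4 = 25/4.
E[W | bag 3] = (1+2)/2 = 3/2.
By the law of total expectation,
E[W] = (4/11)·(21/5) + (5/11)·(25/4) + (2/11)·(3/2) = 1021/220.

1021/220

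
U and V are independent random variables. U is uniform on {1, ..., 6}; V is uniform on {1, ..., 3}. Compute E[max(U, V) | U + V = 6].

4

Outcomes with U + V = 6: (3,3), (4,2), (5,1), each with probability 1/18.
E[max(U, V) | U + V = 6] = (3 + 4 + 5) / 3 = 4.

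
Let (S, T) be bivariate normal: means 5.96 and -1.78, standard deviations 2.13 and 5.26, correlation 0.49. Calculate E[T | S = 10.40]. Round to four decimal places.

The regression of T on S has slope ρ·σ_T/σ_S and passes through (μ_S, μ_T).
E[T | S=10.40] = -1.78 + (0.49)·(5.26/2.13)·(10.40 − (5.96)) = -1.78 + (1.21005)·(4.44) = 3.5926.

3.5926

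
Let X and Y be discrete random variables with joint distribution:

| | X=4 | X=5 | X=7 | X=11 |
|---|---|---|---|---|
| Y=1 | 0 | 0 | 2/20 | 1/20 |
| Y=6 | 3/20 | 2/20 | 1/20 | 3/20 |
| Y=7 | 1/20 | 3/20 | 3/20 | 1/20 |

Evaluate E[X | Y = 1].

25/3

P(Y = 1) = 3/20.
Σ X·P over the event = 7·(2/20) + 11·(1/20) = 5/4.
E[X | Y = 1] = (5/4) / (3/20) = 25/3.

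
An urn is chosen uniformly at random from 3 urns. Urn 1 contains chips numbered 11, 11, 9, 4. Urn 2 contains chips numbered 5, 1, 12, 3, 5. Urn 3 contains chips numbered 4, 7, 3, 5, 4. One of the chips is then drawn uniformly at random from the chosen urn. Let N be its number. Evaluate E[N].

E[N | urn 1] = (11+11+9+4)/4 = 35/4.
E[N | urn 2] = (5+1+12+3+5)/5 = 26/5.
E[N | urn 3] = (4+7+3+5+4)/5 = 23/5.
E[N] = (1/3)·(35/4) + (1/3)·(26/5) + (1/3)·(23/5) = 371/60.

371/60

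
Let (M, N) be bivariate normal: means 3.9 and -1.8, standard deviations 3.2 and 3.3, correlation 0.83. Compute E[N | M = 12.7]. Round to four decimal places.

E[N | M=x] = μ_N + ρ(σ_N/σ_M)(x − μ_M) for jointly normal variables.
E[N | M=12.7] = -1.8 + (0.83)·(3.3/3.2)·(12.7 − (3.9)) = -1.8 + (0.85594)·(8.8) = 5.7323.

5.7323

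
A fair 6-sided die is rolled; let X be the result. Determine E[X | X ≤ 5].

3

Given X ≤ 5, X is equally likely to be any of {1, 2, 3, 4, 5}.
E[X | X ≤ 5] = (1 + 2 + 3 + 4 + 5) / 5 = 3.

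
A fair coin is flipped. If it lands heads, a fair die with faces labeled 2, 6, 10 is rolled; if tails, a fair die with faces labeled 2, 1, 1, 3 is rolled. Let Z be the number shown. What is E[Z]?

E[Z | heads] = (2+6+10)/3 = 6.
E[Z | tails] = (2+1+1+3)/4 = 7/4.
By the law of total expectation,
E[Z] = (1/2)·(6) + (1/2)·(7/4) = 31/8.

31/8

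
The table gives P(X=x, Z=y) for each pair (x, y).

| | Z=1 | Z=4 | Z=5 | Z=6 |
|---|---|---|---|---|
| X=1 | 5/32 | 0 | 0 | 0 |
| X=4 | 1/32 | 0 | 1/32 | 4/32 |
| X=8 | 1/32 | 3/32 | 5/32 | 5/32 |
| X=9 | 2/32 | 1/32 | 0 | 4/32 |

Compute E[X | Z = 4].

33/4

P(Z = 4) = 1/8.
Σ X·P over the event = 8·(3/32) + 9·(1/32) = 33/32.
E[X | Z = 4] = (33/32) / (1/8) = 33/4.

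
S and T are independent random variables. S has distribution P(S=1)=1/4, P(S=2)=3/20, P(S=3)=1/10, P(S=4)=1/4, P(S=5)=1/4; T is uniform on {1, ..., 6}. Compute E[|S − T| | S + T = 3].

P(S + T = 3) = 1/15.
Summing |S−T|·P(x,y) over outcomes with S + T = 3 gives 1/15.
E[|S − T| | S + T = 3] = (1/15) / (1/15) = 1.

1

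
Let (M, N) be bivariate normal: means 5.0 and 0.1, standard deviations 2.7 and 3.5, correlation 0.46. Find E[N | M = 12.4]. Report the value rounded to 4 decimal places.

The regression of N on M has slope ρ·σ_N/σ_M and passes through (μ_M, μ_N).
E[N | M=12.4] = 0.1 + (0.46)·(3.5/2.7)·(12.4 − (5.0)) = 0.1 + (0.5963)·(7.4) = 4.5126.

4.5126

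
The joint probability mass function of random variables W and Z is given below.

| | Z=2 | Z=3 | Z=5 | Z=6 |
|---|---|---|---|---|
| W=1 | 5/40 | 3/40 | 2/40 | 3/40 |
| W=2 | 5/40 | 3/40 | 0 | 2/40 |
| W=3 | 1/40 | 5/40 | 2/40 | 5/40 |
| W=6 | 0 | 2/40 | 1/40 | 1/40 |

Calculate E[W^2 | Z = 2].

P(Z = 2) = 11/40.
Σ W^2·P over the event = 1·(5/40) + 4·(5/40) + 9·(1/40) = 17/20.
E[W^2 | Z = 2] = (17/20) / (11/40) = 34/11.

34/11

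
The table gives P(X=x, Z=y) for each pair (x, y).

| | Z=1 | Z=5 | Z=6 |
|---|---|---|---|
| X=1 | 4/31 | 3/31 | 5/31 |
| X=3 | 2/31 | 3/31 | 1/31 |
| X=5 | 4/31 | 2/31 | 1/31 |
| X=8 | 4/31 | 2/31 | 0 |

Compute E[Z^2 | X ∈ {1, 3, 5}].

462/25

P(X ∈ {1, 3, 5}) = 25/31.
Summing Z^2·P(X=x,Z=y) over the conditioning event gives 462/31.
E[Z^2 | X ∈ {1, 3, 5}] = (462/31) / (25/31) = 462/25.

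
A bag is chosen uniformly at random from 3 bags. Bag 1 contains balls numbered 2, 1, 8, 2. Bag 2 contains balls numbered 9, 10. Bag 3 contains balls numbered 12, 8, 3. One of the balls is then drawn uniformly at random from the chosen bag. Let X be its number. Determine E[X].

E[X | bag 1] = (2+1+8+2)/4 = 13/4.
E[X | bag 2] = (9+10)/2 = 19/2.
E[X | bag 3] = (12+8+3)/3 = 23/3.
E[X] = (1/3)·(13/4) + (1/3)·(19/2) + (1/3)·(23/3) = 245/36.

245/36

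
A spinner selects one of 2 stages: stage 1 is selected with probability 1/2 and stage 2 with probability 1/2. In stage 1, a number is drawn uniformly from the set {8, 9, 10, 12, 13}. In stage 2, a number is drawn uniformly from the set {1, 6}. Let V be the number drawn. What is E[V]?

E[V | stage 1] = (8+9+10+12+13)/5 = 52/5.
E[V | stage 2] = (1+6)/2 = 7/2.
E[V] = (1/2)·(52/5) + (1/2)·(7/2) = 139/20.

139/20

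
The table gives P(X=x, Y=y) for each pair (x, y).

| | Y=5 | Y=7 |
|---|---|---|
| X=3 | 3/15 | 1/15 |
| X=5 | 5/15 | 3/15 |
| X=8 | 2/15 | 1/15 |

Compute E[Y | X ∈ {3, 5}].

P(X ∈ {3, 5}) = 4/5.
Σ Y·P over the event = 5·(3/15) + 7·(1/15) + 5·(5/15) + 7·(3/15) = 68/15.
E[Y | X ∈ {3, 5}] = (68/15) / (4/5) = 17/3.

17/3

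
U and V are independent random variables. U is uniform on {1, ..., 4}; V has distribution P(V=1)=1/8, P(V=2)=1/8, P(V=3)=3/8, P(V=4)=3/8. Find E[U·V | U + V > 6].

P(U + V > 6) = 9/32.
Summing UV·P(x,y) over outcomes with U + V > 6 gives 15/4.
E[U·V | U + V > 6] = (15/4) / (9/32) = 40/3.

40/3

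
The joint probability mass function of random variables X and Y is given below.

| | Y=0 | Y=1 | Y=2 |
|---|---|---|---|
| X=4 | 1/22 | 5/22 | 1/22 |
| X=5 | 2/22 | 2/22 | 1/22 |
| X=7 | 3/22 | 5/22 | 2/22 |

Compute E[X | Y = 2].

P(Y = 2) = 2/11.
Σ X·P over the event = 4·(1/22) + 5·(1/22) + 7·(2/22) = 23/22.
E[X | Y = 2] = (23/22) / (2/11) = 23/4.

23/4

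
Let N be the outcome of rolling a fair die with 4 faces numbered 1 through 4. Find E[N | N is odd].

2

Given N is odd, N is equally likely to be any of {1, 3}.
E[N | N is odd] = (1 + 3) / 2 = 2.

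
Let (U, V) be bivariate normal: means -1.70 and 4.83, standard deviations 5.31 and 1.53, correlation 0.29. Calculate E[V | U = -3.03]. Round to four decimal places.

4.7189

E[V | U=x] = μ_V + ρ(σ_V/σ_U)(x − μ_U) for jointly normal variables.
E[V | U=-3.03] = 4.83 + (0.29)·(1.53/5.31)·(-3.03 − (-1.70)) = 4.83 + (0.083559)·(-1.33) = 4.7189.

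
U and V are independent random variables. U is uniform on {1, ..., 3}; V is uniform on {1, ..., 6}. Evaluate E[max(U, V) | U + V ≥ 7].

16/3

Outcomes with U + V ≥ 7: (1,6), (2,5), (2,6), (3,4), (3,5), (3,6), each with probability 1/18.
E[max(U, V) | U + V ≥ 7] = (6 + 5 + 6 + 4 + 5 + 6) / 6 = 16/3.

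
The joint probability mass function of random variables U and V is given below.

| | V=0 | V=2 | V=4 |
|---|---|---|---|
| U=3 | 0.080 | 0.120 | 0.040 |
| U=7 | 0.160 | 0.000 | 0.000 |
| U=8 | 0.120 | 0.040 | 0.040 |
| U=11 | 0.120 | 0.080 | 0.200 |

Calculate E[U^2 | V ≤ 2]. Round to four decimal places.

61.2222

P(V ≤ 2) = 0.720.
Summing U^2·P(U=x,V=y) over the conditioning event gives 44.080.
E[U^2 | V ≤ 2] = (44.080) / (0.720) = 61.2222.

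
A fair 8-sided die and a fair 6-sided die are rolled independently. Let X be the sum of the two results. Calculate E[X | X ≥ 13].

P(X ≥ 13) = 1/16.
Σ over the event: 13·1/24 + 14·1/48 = 5/6.
E[X | X ≥ 13] = (5/6) / (1/16) = 40/3.

40/3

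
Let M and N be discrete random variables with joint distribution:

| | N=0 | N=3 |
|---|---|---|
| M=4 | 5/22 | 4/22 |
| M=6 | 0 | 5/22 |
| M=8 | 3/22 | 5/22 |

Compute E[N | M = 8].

15/8

P(M = 8) = 4/11.
Σ N·P over the event = 0·(3/22) + 3·(5/22) = 15/22.
E[N | M = 8] = (15/22) / (4/11) = 15/8.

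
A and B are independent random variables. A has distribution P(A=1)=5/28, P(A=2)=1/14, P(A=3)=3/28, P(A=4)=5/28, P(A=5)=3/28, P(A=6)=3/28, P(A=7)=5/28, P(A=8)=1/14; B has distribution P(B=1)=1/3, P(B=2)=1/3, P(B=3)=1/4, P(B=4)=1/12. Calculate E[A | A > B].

1316/243

P(A > B) = 81/112.
Summing A·P(x,y) over outcomes with A > B gives 47/12.
E[A | A > B] = (47/12) / (81/112) = 1316/243.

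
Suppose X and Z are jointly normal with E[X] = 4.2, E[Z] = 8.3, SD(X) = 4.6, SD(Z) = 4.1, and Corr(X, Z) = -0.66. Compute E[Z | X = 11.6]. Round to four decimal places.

E[Z | X=x] = μ_Z + ρ(σ_Z/σ_X)(x − μ_X) for jointly normal variables.
E[Z | X=11.6] = 8.3 + (-0.66)·(4.1/4.6)·(11.6 − (4.2)) = 8.3 + (-0.58826)·(7.4) = 3.9469.

3.9469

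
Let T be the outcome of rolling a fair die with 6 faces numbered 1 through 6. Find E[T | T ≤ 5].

Given T ≤ 5, T is equally likely to be any of {1, 2, 3, 4, 5}.
E[T | T ≤ 5] = (1 + 2 + 3 + 4 + 5) / 5 = 3.

3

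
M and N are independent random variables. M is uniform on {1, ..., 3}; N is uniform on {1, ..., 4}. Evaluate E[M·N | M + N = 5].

16/3

Outcomes with M + N = 5: (1,4), (2,3), (3,2), each with probability 1/12.
E[M·N | M + N = 5] = (4 + 6 + 6) / 3 = 16/3.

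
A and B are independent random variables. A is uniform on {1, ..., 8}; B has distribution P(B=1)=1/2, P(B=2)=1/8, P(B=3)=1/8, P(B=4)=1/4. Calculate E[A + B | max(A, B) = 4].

P(max(A, B) = 4) = 7/32.
Summing (A+B)·P(x,y) over outcomes with max(A, B) = 4 gives 85/64.
E[A + B | max(A, B) = 4] = (85/64) / (7/32) = 85/14.

85/14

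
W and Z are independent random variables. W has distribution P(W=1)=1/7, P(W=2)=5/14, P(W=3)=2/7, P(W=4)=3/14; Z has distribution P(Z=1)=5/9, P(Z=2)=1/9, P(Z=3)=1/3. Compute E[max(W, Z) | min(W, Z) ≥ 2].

151/48

P(min(W, Z) ≥ 2) = 8/21.
Summing max(W,Z)·P(x,y) over outcomes with min(W, Z) ≥ 2 gives 151/126.
E[max(W, Z) | min(W, Z) ≥ 2] = (151/126) / (8/21) = 151/48.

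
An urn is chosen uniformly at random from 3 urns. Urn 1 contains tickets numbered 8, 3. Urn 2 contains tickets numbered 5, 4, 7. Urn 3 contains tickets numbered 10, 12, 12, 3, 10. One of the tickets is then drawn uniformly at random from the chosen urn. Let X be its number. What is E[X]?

E[X | urn 1] = (8+3)/2 = 11/2.
E[X | urn 2] = (5+4+7)/3 = 16/3.
E[X | urn 3] = (10+12+12+3+10)/5 = 47/5.
E[X] = (1/3)·(11/2) + (1/3)·(16/3) + (1/3)·(47/5) = 607/90.

607/90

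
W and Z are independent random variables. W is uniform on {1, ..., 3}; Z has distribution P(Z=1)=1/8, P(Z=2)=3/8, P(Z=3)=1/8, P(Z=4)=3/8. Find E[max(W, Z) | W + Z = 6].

P(W + Z = 6) = 1/6.
Summing max(W,Z)·P(x,y) over outcomes with W + Z = 6 gives 5/8.
E[max(W, Z) | W + Z = 6] = (5/8) / (1/6) = 15/4.

15/4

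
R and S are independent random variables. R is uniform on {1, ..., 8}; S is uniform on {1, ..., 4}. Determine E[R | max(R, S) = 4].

22/7

P(max(R, S) = 4) = 7/32.
Summing R·P(x,y) over outcomes with max(R, S) = 4 gives 11/16.
E[R | max(R, S) = 4] = (11/16) / (7/32) = 22/7.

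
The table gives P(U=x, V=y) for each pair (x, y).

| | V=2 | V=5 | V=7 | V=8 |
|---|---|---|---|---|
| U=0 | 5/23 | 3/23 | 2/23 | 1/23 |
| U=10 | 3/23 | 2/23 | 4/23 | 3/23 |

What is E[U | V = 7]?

20/3

P(V = 7) = 6/23.
Summing U·P(U=x,V=y) over the conditioning event gives 40/23.
E[U | V = 7] = (40/23) / (6/23) = 20/3.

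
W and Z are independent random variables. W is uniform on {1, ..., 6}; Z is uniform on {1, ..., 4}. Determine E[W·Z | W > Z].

145/14

P(W > Z) = 7/12.
Summing WZ·P(x,y) over outcomes with W > Z gives 145/24.
E[W·Z | W > Z] = (145/24) / (7/12) = 145/14.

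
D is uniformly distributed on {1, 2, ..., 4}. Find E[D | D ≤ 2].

Given D ≤ 2, D is equally likely to be any of {1, 2}.
E[D | D ≤ 2] = (1 + 2) / 2 = 3/2.

3/2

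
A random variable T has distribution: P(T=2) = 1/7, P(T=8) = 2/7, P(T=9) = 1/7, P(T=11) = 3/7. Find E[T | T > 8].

21/2

P(T > 8) = 4/7.
Σ over the event: 9·1/7 + 11·3/7 = 6.
E[T | T > 8] = (6) / (4/7) = 21/2.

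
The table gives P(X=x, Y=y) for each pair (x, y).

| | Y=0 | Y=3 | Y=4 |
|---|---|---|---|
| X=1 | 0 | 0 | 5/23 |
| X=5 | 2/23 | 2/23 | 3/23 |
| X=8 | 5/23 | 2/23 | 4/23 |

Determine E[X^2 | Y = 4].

P(Y = 4) = 12/23.
Σ X^2·P over the event = 1·(5/23) + 25·(3/23) + 64·(4/23) = 336/23.
E[X^2 | Y = 4] = (336/23) / (12/23) = 28.

28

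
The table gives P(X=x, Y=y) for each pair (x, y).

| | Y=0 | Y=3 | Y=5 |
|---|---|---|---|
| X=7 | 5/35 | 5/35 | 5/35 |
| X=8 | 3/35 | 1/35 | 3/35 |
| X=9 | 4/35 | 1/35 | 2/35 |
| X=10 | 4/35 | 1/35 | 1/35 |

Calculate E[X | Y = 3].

P(Y = 3) = 8/35.
Σ X·P over the event = 7·(5/35) + 8·(1/35) + 9·(1/35) + 10·(1/35) = 62/35.
E[X | Y = 3] = (62/35) / (8/35) = 31/4.

31/4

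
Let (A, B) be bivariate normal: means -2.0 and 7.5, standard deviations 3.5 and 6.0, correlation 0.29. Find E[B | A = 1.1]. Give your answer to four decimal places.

For a bivariate normal, E[B | A=x] = μ_B + ρ·(σ_B/σ_A)·(x − μ_A).
E[B | A=1.1] = 7.5 + (0.29)·(6.0/3.5)·(1.1 − (-2.0)) = 7.5 + (0.49714)·(3.1) = 9.0411.

9.0411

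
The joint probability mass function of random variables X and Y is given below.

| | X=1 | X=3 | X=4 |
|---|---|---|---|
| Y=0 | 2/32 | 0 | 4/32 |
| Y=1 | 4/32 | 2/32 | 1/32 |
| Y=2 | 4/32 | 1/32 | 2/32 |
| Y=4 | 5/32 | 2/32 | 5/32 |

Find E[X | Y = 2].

P(Y = 2) = 7/32.
Summing X·P(X=x,Y=y) over the conditioning event gives 15/32.
E[X | Y = 2] = (15/32) / (7/32) = 15/7.

15/7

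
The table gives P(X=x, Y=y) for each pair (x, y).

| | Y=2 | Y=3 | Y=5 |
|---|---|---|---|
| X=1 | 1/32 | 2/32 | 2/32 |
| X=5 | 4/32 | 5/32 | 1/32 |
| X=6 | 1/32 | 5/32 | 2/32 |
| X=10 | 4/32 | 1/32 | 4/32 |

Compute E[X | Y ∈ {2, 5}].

P(Y ∈ {2, 5}) = 19/32.
Summing X·P(X=x,Y=y) over the conditioning event gives 63/16.
E[X | Y ∈ {2, 5}] = (63/16) / (19/32) = 126/19.

126/19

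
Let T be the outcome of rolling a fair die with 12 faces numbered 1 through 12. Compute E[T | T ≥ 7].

19/2

Given T ≥ 7, T is equally likely to be any of {7, 8, 9, 10, 11, 12}.
E[T | T ≥ 7] = (7 + 8 + 9 + 10 + 11 + 12) / 6 = 19/2.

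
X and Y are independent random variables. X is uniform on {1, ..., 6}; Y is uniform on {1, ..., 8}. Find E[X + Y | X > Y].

P(X > Y) = 5/16.
Summing (X+Y)·P(x,y) over outcomes with X > Y gives 35/16.
E[X + Y | X > Y] = (35/16) / (5/16) = 7.

7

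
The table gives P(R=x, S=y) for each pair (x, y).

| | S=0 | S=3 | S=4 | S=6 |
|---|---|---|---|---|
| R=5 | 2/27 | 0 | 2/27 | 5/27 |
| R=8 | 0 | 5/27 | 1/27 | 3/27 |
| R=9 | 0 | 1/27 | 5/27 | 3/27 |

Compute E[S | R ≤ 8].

25/6

P(R ≤ 8) = 2/3.
Σ S·P over the event = 0·(2/27) + 4·(2/27) + 6·(5/27) + 3·(5/27) + 4·(1/27) + 6·(3/27) = 25/9.
E[S | R ≤ 8] = (25/9) / (2/3) = 25/6.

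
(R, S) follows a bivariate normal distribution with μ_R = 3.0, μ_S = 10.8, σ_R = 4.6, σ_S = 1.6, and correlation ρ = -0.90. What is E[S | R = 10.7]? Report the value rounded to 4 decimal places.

8.3896

The regression of S on R has slope ρ·σ_S/σ_R and passes through (μ_R, μ_S).
E[S | R=10.7] = 10.8 + (-0.90)·(1.6/4.6)·(10.7 − (3.0)) = 10.8 + (-0.31304)·(7.7) = 8.3896.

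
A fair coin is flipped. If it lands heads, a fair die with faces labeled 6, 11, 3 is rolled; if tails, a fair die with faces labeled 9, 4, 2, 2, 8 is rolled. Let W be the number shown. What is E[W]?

35/6

E[W | heads] = (6+11+3)/3 = 20/3.
E[W | tails] = (9+4+2+2+8)/5 = 5.
E[W] = (1/2)·(20/3) + (1/2)·(5) = 35/6.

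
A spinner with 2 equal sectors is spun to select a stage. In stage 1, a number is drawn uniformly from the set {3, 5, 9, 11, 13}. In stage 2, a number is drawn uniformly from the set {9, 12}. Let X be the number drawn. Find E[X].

187/20

E[X | stage 1] = (3+5+9+11+13)/5 = 41/5.
E[X | stage 2] = (9+12)/2 = 21/2.
E[X] = (1/2)·(41/5) + (1/2)·(21/2) = 187/20.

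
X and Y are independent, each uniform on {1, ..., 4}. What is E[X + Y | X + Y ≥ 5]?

P(X + Y ≥ 5) = 5/8.
Summing (X+Y)·P(x,y) over outcomes with X + Y ≥ 5 gives 15/4.
E[X + Y | X + Y ≥ 5] = (15/4) / (5/8) = 6.

6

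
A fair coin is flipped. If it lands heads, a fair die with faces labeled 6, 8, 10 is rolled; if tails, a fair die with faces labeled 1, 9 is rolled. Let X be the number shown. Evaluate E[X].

13/2

E[X | heads] = (6+8+10)/3 = 8.
E[X | tails] = (1+9)/2 = 5.
By the law of total expectation,
E[X] = (1/2)·(8) + (1/2)·(5) = 13/2.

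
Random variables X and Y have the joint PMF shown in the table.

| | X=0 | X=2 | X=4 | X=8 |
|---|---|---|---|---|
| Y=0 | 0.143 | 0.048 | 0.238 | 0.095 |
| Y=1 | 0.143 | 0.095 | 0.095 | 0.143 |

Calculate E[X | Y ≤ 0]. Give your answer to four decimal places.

3.4504

P(Y ≤ 0) = 0.524.
Σ X·P over the event = 0·(0.143) + 2·(0.048) + 4·(0.238) + 8·(0.095) = 1.808.
E[X | Y ≤ 0] = (1.808) / (0.524) = 3.4504.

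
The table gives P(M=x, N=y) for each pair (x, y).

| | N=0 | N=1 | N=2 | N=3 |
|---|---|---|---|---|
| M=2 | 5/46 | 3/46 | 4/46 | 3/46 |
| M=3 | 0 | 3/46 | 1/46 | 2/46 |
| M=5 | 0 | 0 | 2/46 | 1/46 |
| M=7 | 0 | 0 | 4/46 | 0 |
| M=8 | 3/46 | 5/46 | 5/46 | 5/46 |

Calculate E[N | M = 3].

P(M = 3) = 3/23.
Σ N·P over the event = 1·(3/46) + 2·(1/46) + 3·(2/46) = 11/46.
E[N | M = 3] = (11/46) / (3/23) = 11/6.

11/6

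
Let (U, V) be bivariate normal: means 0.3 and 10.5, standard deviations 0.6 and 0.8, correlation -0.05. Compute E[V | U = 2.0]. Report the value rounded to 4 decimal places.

10.3867

The regression of V on U has slope ρ·σ_V/σ_U and passes through (μ_U, μ_V).
E[V | U=2.0] = 10.5 + (-0.05)·(0.8/0.6)·(2.0 − (0.3)) = 10.5 + (-0.066667)·(1.7) = 10.3867.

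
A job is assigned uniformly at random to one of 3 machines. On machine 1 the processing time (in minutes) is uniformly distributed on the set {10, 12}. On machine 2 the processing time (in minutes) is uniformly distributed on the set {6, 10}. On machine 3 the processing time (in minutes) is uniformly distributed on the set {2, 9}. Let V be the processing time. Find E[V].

49/6

E[V | machine 1] = (10+12)/2 = 11.
E[V | machine 2] = (6+10)/2 = 8.
E[V | machine 3] = (2+9)/2 = 11/2.
E[V] = (1/3)·(11) + (1/3)·(8) + (1/3)·(11/2) = 49/6.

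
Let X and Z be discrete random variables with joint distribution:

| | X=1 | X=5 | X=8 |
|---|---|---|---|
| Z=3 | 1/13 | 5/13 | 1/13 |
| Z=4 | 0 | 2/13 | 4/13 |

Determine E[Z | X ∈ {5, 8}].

P(X ∈ {5, 8}) = 12/13.
Summing Z·P(X=x,Z=y) over the conditioning event gives 42/13.
E[Z | X ∈ {5, 8}] = (42/13) / (12/13) = 7/2.

7/2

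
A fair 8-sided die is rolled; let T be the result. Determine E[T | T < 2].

Given T < 2, T is equally likely to be any of {1}.
E[T | T < 2] = (1) / 1 = 1.

1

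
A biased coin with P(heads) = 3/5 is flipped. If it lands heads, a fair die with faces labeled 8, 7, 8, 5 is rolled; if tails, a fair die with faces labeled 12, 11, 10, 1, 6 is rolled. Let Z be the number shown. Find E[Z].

E[Z | heads] = (8+7+8+5)/4 = 7.
E[Z | tails] = (12+11+10+1+6)/5 = 8.
By the law of total expectation,
E[Z] = (3/5)·(7) + (2/5)·(8) = 37/5.

37/5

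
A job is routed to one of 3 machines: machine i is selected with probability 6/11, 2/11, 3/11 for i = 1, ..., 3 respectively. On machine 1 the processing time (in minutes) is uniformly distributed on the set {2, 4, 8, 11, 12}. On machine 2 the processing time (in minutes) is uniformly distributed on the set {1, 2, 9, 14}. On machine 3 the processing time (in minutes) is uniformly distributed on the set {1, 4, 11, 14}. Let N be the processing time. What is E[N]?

799/110

E[N | machine 1] = (2+4+8+11+12)/5 = 37/5.
E[N | machine 2] = (1+2+9+14)/4 = 13/2.
E[N | machine 3] = (1+4+11+14)/4 = 15/2.
E[N] = (6/11)·(37/5) + (2/11)·(13/2) + (3/11)·(15/2) = 799/110.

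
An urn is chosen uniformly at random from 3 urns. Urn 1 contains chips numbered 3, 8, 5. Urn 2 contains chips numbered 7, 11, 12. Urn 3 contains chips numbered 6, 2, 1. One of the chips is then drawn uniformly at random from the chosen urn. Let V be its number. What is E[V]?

55/9

E[V | urn 1] = (3+8+5)/3 = 16/3.
E[V | urn 2] = (7+11+12)/3 = 10.
E[V | urn 3] = (6+2+1)/3 = 3.
E[V] = (1/3)·(16/3) + (1/3)·(10) + (1/3)·(3) = 55/9.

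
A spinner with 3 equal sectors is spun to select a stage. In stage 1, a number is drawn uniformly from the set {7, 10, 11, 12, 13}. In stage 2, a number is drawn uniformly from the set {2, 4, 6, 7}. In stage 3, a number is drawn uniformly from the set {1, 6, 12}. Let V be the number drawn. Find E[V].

1301/180

E[V | stage 1] = (7+10+11+12+13)/5 = 53/5.
E[V | stage 2] = (2+4+6+7)/4 = 19/4.
E[V | stage 3] = (1+6+12)/3 = 19/3.
E[V] = (1/3)·(53/5) + (1/3)·(19/4) + (1/3)·(19/3) = 1301/180.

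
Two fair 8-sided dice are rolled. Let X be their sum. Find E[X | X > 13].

P(X > 13) = 3/32.
Σ over the event: 14·3/64 + 15·1/32 + 16·1/64 = 11/8.
E[X | X > 13] = (11/8) / (3/32) = 44/3.

44/3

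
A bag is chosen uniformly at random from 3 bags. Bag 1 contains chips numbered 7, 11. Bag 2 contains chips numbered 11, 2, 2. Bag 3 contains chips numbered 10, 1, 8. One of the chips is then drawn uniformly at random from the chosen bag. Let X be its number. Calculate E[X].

E[X | bag 1] = (7+11)/2 = 9.
E[X | bag 2] = (11+2+2)/3 = 5.
E[X | bag 3] = (10+1+8)/3 = 19/3.
By the law of total expectation,
E[X] = (1/3)·(9) + (1/3)·(5) + (1/3)·(19/3) = 61/9.

61/9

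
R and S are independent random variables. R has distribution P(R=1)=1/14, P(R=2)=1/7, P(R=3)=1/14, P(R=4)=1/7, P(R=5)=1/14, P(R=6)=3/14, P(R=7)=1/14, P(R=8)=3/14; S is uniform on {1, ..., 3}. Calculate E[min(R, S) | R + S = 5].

P(R + S = 5) = 5/42.
Summing min(R,S)·P(x,y) over outcomes with R + S = 5 gives 4/21.
E[min(R, S) | R + S = 5] = (4/21) / (5/42) = 8/5.

8/5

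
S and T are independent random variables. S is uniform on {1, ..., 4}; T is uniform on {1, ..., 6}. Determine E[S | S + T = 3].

3/2

Outcomes with S + T = 3: (1,2), (2,1), each with probability 1/24.
E[S | S + T = 3] = (1 + 2) / 2 = 3/2.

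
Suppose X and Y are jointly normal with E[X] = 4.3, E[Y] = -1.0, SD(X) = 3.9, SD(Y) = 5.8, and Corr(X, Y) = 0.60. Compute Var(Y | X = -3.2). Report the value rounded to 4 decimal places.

21.5296

Var(Y | X=x) = (1 − ρ²)·σ_Y².
Var(Y | X=-3.2) = (5.8)²·(1 − (0.60)²) = 33.64·0.64 = 21.5296.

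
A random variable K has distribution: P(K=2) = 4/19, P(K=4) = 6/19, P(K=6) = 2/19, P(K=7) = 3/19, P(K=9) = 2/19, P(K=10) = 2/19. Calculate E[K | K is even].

32/7

P(K is even) = 14/19.
Σ over the event: 2·4/19 + 4·6/19 + 6·2/19 + 10·2/19 = 64/19.
E[K | K is even] = (64/19) / (14/19) = 32/7.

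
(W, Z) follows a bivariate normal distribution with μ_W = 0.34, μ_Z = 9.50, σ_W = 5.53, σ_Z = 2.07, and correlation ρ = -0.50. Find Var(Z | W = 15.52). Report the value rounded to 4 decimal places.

Var(Z | W=x) = (1 − ρ²)·σ_Z².
Var(Z | W=15.52) = (2.07)²·(1 − (-0.50)²) = 4.2849·0.75 = 3.2137.

3.2137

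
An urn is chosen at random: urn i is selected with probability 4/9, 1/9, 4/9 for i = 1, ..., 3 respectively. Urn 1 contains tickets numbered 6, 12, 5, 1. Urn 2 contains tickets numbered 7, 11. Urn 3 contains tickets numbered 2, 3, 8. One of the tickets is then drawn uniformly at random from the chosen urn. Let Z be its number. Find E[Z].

151/27

E[Z | urn 1] = (6+12+5+1)/4 = 6.
E[Z | urn 2] = (7+11)/2 = 9.
E[Z | urn 3] = (2+3+8)/3 = 13/3.
By the law of total expectation,
E[Z] = (4/9)·(6) + (1/9)·(9) + (4/9)·(13/3) = 151/27.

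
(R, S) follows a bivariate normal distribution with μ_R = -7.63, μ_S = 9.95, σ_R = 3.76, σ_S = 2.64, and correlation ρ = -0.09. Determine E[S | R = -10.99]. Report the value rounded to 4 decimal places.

10.1623

For a bivariate normal, E[S | R=x] = μ_S + ρ·(σ_S/σ_R)·(x − μ_R).
E[S | R=-10.99] = 9.95 + (-0.09)·(2.64/3.76)·(-10.99 − (-7.63)) = 9.95 + (-0.063191)·(-3.36) = 10.1623.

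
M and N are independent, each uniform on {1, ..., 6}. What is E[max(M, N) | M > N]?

P(M > N) = 5/12.
Summing max(M,N)·P(x,y) over outcomes with M > N gives 35/18.
E[max(M, N) | M > N] = (35/18) / (5/12) = 14/3.

14/3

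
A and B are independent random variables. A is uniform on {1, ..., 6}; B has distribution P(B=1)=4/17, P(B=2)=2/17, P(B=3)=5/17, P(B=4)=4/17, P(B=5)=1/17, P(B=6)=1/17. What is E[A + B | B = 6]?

P(B = 6) = 1/17.
Summing (A+B)·P(x,y) over outcomes with B = 6 gives 19/34.
E[A + B | B = 6] = (19/34) / (1/17) = 19/2.

19/2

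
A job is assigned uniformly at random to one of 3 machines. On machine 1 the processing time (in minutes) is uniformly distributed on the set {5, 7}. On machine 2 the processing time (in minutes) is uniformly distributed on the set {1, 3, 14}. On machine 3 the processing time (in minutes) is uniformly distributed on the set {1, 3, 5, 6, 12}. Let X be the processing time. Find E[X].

E[X | machine 1] = (5+7)/2 = 6.
E[X | machine 2] = (1+3+14)/3 = 6.
E[X | machine 3] = (1+3+5+6+12)/5 = 27/5.
E[X] = (1/3)·(6) + (1/3)·(6) + (1/3)·(27/5) = 29/5.

29/5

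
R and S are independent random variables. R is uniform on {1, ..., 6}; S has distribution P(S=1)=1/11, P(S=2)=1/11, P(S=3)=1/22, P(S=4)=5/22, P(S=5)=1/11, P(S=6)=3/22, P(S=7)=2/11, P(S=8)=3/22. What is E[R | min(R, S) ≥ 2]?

4

P(min(R, S) ≥ 2) = 25/33.
Summing R·P(x,y) over outcomes with min(R, S) ≥ 2 gives 100/33.
E[R | min(R, S) ≥ 2] = (100/33) / (25/33) = 4.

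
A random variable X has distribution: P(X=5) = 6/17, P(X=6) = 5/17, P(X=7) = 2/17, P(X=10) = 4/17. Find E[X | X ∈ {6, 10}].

P(X ∈ {6, 10}) = 9/17.
Σ over the event: 6·5/17 + 10·4/17 = 70/17.
E[X | X ∈ {6, 10}] = (70/17) / (9/17) = 70/9.

70/9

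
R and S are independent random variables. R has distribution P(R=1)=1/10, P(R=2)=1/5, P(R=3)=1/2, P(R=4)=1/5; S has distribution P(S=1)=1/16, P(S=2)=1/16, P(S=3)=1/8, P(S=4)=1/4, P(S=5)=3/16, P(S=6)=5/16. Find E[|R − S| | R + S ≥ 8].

P(R + S ≥ 8) = 37/80.
Summing |R−S|·P(x,y) over outcomes with R + S ≥ 8 gives 171/160.
E[|R − S| | R + S ≥ 8] = (171/160) / (37/80) = 171/74.

171/74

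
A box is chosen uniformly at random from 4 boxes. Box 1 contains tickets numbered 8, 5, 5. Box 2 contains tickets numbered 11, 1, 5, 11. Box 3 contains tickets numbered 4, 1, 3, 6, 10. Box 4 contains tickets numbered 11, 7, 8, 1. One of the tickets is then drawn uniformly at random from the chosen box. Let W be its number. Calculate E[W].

E[W | box 1] = (8+5+5)/3 = 6.
E[W | box 2] = (11+1+5+11)/4 = 7.
E[W | box 3] = (4+1+3+6+10)/5 = 24/5.
E[W | box 4] = (11+7+8+1)/4 = 27/4.
By the law of total expectation,
E[W] = (1/4)·(6) + (1/4)·(7) + (1/4)·(24/5) + (1/4)·(27/4) = 491/80.

491/80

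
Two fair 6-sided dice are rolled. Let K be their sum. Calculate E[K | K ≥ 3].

50/7

P(K ≥ 3) = 35/36.
E[K | K ≥ 3] = (125/18) / (35/36) = 50/7.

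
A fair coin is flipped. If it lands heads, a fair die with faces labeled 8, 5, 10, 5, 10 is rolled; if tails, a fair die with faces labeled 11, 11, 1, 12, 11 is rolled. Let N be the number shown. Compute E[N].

42/5

E[N | heads] = (8+5+10+5+10)/5 = 38/5.
E[N | tails] = (11+11+1+12+11)/5 = 46/5.
By the law of total expectation,
E[N] = (1/2)·(38/5) + (1/2)·(46/5) = 42/5.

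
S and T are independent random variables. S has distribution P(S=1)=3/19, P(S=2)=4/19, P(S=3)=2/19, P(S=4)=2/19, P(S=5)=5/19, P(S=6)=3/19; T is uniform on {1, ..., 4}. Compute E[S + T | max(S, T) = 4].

105/17

P(max(S, T) = 4) = 17/76.
Summing (S+T)·P(x,y) over outcomes with max(S, T) = 4 gives 105/76.
E[S + T | max(S, T) = 4] = (105/76) / (17/76) = 105/17.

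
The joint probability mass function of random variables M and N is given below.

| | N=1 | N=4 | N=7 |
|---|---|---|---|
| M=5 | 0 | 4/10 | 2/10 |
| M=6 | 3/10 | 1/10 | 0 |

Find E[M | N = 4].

P(N = 4) = 1/2.
Σ M·P over the event = 5·(4/10) + 6·(1/10) = 13/5.
E[M | N = 4] = (13/5) / (1/2) = 26/5.

26/5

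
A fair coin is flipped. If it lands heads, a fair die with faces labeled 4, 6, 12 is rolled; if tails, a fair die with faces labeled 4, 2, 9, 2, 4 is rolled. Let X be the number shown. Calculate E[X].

173/30

E[X | heads] = (4+6+12)/3 = 22/3.
E[X | tails] = (4+2+9+2+4)/5 = 21/5.
E[X] = (1/2)·(22/3) + (1/2)·(21/5) = 173/30.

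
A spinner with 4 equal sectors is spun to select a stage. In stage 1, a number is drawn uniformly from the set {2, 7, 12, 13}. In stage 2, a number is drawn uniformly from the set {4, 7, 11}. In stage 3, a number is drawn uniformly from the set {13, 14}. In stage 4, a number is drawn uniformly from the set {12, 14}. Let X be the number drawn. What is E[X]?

127/12

E[X | stage 1] = (2+7+12+13)/4 = 17/2.
E[X | stage 2] = (4+7+11)/3 = 22/3.
E[X | stage 3] = (13+14)/2 = 27/2.
E[X | stage 4] = (12+14)/2 = 13.
By the law of total expectation,
E[X] = (1/4)·(17/2) + (1/4)·(22/3) + (1/4)·(27/2) + (1/4)·(13) = 127/12.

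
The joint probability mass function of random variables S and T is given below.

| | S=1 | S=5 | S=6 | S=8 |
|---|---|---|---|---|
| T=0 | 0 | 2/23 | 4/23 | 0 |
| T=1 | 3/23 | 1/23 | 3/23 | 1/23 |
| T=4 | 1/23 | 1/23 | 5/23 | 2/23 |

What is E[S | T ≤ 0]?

17/3

P(T ≤ 0) = 6/23.
Σ S·P over the event = 5·(2/23) + 6·(4/23) = 34/23.
E[S | T ≤ 0] = (34/23) / (6/23) = 17/3.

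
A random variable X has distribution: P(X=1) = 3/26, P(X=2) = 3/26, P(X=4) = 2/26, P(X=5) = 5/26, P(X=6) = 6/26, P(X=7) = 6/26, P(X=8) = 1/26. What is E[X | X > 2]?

P(X > 2) = 10/13.
Σ over the event: 4·1/13 + 5·5/26 + 6·3/13 + 7·3/13 + 8·1/26 = 119/26.
E[X | X > 2] = (119/26) / (10/13) = 119/20.

119/20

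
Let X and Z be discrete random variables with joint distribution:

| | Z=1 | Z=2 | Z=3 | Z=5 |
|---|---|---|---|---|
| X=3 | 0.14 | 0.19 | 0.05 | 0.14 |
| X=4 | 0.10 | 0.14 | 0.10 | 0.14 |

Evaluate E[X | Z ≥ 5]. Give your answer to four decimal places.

P(Z ≥ 5) = 0.28.
Σ X·P over the event = 3·(0.14) + 4·(0.14) = 0.98.
E[X | Z ≥ 5] = (0.98) / (0.28) = 3.5000.

3.5000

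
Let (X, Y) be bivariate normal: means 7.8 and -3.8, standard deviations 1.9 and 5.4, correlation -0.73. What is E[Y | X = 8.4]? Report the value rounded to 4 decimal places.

-5.0448

E[Y | X=x] = μ_Y + ρ(σ_Y/σ_X)(x − μ_X) for jointly normal variables.
E[Y | X=8.4] = -3.8 + (-0.73)·(5.4/1.9)·(8.4 − (7.8)) = -3.8 + (-2.0747)·(0.6) = -5.0448.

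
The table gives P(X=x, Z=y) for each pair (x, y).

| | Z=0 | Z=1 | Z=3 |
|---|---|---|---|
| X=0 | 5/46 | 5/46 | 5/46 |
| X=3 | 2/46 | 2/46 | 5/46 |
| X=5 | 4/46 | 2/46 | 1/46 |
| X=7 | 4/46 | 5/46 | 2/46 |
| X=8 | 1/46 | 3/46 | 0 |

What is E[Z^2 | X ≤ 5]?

108/31

P(X ≤ 5) = 31/46.
Summing Z^2·P(X=x,Z=y) over the conditioning event gives 54/23.
E[Z^2 | X ≤ 5] = (54/23) / (31/46) = 108/31.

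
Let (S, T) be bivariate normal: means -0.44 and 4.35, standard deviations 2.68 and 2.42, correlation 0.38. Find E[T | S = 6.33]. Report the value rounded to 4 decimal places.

The regression of T on S has slope ρ·σ_T/σ_S and passes through (μ_S, μ_T).
E[T | S=6.33] = 4.35 + (0.38)·(2.42/2.68)·(6.33 − (-0.44)) = 4.35 + (0.34313)·(6.77) = 6.6730.

6.6730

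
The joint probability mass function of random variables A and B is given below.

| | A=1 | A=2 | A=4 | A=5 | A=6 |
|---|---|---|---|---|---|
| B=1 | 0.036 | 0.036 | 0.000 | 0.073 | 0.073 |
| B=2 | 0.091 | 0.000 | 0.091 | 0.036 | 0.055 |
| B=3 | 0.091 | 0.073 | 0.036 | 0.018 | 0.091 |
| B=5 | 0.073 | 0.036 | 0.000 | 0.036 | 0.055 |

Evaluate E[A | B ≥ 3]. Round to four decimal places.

P(B ≥ 3) = 0.509.
Summing A·P(A=x,B=y) over the conditioning event gives 1.672.
E[A | B ≥ 3] = (1.672) / (0.509) = 3.2849.

3.2849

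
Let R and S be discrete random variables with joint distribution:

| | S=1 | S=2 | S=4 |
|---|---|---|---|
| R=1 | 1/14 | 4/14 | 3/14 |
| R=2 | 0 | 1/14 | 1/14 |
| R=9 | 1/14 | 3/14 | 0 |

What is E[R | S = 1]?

5

P(S = 1) = 1/7.
Summing R·P(R=x,S=y) over the conditioning event gives 5/7.
E[R | S = 1] = (5/7) / (1/7) = 5.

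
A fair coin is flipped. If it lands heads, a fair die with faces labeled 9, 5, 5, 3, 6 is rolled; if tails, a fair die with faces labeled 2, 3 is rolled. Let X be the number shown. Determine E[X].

81/20

E[X | heads] = (9+5+5+3+6)/5 = 28/5.
E[X | tails] = (2+3)/2 = 5/2.
E[X] = (1/2)·(28/5) + (1/2)·(5/2) = 81/20.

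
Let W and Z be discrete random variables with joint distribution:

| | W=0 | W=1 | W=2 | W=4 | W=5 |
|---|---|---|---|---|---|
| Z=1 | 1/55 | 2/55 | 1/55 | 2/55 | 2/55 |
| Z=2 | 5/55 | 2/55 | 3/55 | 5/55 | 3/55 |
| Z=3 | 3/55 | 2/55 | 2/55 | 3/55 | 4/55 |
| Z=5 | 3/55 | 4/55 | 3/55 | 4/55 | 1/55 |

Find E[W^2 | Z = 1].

11

P(Z = 1) = 8/55.
Σ W^2·P over the event = 0·(1/55) + 1·(2/55) + 4·(1/55) + 16·(2/55) + 25·(2/55) = 8/5.
E[W^2 | Z = 1] = (8/5) / (8/55) = 11.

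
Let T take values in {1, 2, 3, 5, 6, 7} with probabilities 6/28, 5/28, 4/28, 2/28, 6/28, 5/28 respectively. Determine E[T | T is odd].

63/17

P(T is odd) = 17/28.
Σ over the event: 1·3/14 + 3·1/7 + 5·1/14 + 7·5/28 = 9/4.
E[T | T is odd] = (9/4) / (17/28) = 63/17.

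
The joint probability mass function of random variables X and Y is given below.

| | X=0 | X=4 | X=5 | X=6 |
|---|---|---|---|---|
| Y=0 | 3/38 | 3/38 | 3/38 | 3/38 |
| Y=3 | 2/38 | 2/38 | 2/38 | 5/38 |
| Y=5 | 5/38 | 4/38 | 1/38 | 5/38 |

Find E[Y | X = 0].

31/10

P(X = 0) = 5/19.
Σ Y·P over the event = 0·(3/38) + 3·(2/38) + 5·(5/38) = 31/38.
E[Y | X = 0] = (31/38) / (5/19) = 31/10.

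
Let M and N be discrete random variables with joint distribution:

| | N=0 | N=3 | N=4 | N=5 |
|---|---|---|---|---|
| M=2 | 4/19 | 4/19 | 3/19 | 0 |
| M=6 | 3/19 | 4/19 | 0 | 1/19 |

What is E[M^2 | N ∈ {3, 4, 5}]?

P(N ∈ {3, 4, 5}) = 12/19.
Σ M^2·P over the event = 4·(4/19) + 4·(3/19) + 36·(4/19) + 36·(1/19) = 208/19.
E[M^2 | N ∈ {3, 4, 5}] = (208/19) / (12/19) = 52/3.

52/3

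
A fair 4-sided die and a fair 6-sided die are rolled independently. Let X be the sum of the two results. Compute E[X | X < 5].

10/3

P(X < 5) = 1/4.
Σ over the event: 2·1/24 + 3·1/12 + 4·1/8 = 5/6.
E[X | X < 5] = (5/6) / (1/4) = 10/3.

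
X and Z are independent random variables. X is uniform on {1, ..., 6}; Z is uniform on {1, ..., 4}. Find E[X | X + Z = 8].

5

Outcomes with X + Z = 8: (4,4), (5,3), (6,2), each with probability 1/24.
E[X | X + Z = 8] = (4 + 5 + 6) / 3 = 5.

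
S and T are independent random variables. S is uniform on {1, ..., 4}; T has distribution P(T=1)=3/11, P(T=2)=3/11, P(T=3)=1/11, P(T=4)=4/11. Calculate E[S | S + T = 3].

P(S + T = 3) = 3/22.
Summing S·P(x,y) over outcomes with S + T = 3 gives 9/44.
E[S | S + T = 3] = (9/44) / (3/22) = 3/2.

3/2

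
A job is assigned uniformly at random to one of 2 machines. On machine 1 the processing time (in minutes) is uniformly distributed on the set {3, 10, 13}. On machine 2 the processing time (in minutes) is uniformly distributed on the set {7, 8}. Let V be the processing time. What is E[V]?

E[V | machine 1] = (3+10+13)/3 = 26/3.
E[V | machine 2] = (7+8)/2 = 15/2.
By the law of total expectation,
E[V] = (1/2)·(26/3) + (1/2)·(15/2) = 97/12.

97/12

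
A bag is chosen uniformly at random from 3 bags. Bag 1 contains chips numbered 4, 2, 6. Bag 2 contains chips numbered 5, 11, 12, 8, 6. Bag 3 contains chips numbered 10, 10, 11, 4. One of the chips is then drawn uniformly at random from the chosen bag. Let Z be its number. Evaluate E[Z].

E[Z | bag 1] = (4+2+6)/3 = 4.
E[Z | bag 2] = (5+11+12+8+6)/5 = 42/5.
E[Z | bag 3] = (10+10+11+4)/4 = 35/4.
By the law of total expectation,
E[Z] = (1/3)·(4) + (1/3)·(42/5) + (1/3)·(35/4) = 141/20.

141/20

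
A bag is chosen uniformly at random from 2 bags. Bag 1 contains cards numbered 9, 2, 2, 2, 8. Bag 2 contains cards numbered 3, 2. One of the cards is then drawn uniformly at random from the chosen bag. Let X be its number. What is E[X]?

71/20

E[X | bag 1] = (9+2+2+2+8)/5 = 23/5.
E[X | bag 2] = (3+2)/2 = 5/2.
E[X] = (1/2)·(23/5) + (1/2)·(5/2) = 71/20.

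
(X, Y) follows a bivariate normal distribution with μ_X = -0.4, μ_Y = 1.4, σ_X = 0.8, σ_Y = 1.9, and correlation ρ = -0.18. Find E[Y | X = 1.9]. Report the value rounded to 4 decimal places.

The regression of Y on X has slope ρ·σ_Y/σ_X and passes through (μ_X, μ_Y).
E[Y | X=1.9] = 1.4 + (-0.18)·(1.9/0.8)·(1.9 − (-0.4)) = 1.4 + (-0.4275)·(2.3) = 0.4168.

0.4168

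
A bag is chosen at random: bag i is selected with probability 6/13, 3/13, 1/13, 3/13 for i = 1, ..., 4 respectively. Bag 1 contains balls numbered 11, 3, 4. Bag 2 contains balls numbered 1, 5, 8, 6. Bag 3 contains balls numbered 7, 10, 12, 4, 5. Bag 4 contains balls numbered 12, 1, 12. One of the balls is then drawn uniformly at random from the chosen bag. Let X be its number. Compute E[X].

E[X | bag 1] = (11+3+4)/3 = 6.
E[X | bag 2] = (1+5+8+6)/4 = 5.
E[X | bag 3] = (7+10+12+4+5)/5 = 38/5.
E[X | bag 4] = (12+1+12)/3 = 25/3.
E[X] = (6/13)·(6) + (3/13)·(5) + (1/13)·(38/5) + (3/13)·(25/3) = 418/65.

418/65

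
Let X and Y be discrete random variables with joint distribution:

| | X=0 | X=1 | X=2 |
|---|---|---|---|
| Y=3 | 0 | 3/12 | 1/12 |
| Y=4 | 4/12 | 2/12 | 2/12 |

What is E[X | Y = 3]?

P(Y = 3) = 1/3.
Σ X·P over the event = 1·(3/12) + 2·(1/12) = 5/12.
E[X | Y = 3] = (5/12) / (1/3) = 5/4.

5/4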